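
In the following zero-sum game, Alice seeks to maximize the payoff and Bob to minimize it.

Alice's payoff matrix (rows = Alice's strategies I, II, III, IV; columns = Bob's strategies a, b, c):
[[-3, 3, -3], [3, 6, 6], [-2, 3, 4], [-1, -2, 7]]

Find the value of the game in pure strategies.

3

Row minima: -3, 3, -2, -2 → Alice's maximin is 3.
Column maxima: 3, 6, 7 → Bob's minimax is 3.
They coincide at (II, a), so the value is 3.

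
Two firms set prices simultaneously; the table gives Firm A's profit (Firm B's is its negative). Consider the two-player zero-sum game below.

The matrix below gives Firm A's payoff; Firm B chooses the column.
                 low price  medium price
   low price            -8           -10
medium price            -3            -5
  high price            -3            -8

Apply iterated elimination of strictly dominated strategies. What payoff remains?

-5

Column low price is strictly dominated by medium price for Firm B (-10<-8, -5<-3, -8<-3); eliminate low price.
Row high price is strictly dominated by row medium price (-5>-8); eliminate high price.
Row low price is strictly dominated by row medium price (-5>-10); eliminate low price.
Only (medium price, medium price) remains, with payoff -5.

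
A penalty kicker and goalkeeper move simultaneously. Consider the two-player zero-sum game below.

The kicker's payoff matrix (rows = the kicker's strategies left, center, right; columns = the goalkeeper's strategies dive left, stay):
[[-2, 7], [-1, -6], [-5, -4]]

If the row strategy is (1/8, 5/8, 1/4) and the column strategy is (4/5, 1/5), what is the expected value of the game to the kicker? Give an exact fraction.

Against (4/5, 1/5), each row's expected payoff is left: -1/5; center: -2; right: -24/5.
Taking the (1/8, 5/8, 1/4)-weighted average: (1/8)·(-1/5) + (5/8)·(-2) + (1/4)·(-24/5) = -99/40.

-99/40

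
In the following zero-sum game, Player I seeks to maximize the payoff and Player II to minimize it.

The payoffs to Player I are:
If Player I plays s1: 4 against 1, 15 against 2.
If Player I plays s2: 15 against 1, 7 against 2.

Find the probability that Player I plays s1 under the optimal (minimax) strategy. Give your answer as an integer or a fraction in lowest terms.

Row minima are 4 and 7, so Player I's maximin is 7; column maxima are 15 and 15, so Player II's minimax is 15. These differ, so the equilibrium is in mixed strategies.
Let Player I play s1 with probability p. Player II is indifferent when 4p + 15(1−p) = 15p + 7(1−p), giving p = 8/19.

8/19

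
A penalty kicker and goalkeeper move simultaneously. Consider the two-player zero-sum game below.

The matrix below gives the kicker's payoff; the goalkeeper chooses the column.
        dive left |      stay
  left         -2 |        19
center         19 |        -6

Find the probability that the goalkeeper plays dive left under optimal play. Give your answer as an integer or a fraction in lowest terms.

Row minima are -2 and -6, so the kicker's maximin is -2; column maxima are 19 and 19, so the goalkeeper's minimax is 19. These differ, so the equilibrium is in mixed strategies.
Let the goalkeeper play dive left with probability q. The kicker is indifferent when −2q + 19(1−q) = 19q − 6(1−q), giving q = 25/46.

25/46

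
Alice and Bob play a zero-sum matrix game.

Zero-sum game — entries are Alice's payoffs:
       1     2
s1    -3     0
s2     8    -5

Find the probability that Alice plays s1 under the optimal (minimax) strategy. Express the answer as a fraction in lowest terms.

13/16

Row minima are -3 and -5, so Alice's maximin is -3; column maxima are 8 and 0, so Bob's minimax is 0. These differ, so the equilibrium is in mixed strategies.
Let Alice play s1 with probability p. Bob is indifferent when −3p + 8(1−p) = −5(1−p), giving p = 13/16.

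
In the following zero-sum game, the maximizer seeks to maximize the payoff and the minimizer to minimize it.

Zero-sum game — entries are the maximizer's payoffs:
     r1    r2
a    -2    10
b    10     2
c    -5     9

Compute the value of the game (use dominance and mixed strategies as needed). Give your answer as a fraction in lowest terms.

Row c is strictly dominated by row a, so the maximizer never plays it.
The remaining 2×2 game on (a, b) × (r1, r2) has no saddle point. Let the maximizer play a with probability p; indifference gives −2p + 10(1−p) = 10p + 2(1−p), so p = 2/5.
Similarly the minimizer's optimal q on r1 is 2/5, and the value is -2·(2/5) + (10)·(3/5) = 26/5.

26/5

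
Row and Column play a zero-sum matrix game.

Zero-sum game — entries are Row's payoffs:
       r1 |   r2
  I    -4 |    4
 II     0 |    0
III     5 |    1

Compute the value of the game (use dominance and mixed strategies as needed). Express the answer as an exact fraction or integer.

Row II is strictly dominated by row III, so Row never plays it.
The remaining 2×2 game on (I, III) × (r1, r2) has no saddle point. Let Row play I with probability p; indifference gives −4p + 5(1−p) = 4p + (1−p), so p = 1/3.
Similarly Column's optimal q on r1 is 1/4, and the value is -4·(1/4) + (4)·(3/4) = 2.

2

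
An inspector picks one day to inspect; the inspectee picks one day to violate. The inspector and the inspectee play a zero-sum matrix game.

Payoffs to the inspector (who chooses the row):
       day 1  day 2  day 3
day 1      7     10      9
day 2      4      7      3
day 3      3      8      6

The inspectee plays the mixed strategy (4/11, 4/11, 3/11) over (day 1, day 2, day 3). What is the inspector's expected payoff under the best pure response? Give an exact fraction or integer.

95/11

day 1: (7)·(4/11) + (10)·(4/11) + (9)·(3/11) = 95/11.
day 2: (4)·(4/11) + (7)·(4/11) + (3)·(3/11) = 53/11.
day 3: (3)·(4/11) + (8)·(4/11) + (6)·(3/11) = 62/11.
The best pure response is day 1 with expected payoff 95/11.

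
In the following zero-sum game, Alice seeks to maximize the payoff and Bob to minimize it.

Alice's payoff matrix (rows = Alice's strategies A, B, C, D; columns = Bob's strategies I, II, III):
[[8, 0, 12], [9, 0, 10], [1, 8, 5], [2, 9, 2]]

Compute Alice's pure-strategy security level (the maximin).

2

The worst-case payoff for each row is A: 0, B: 0, C: 1, D: 2.
The best of these is 2.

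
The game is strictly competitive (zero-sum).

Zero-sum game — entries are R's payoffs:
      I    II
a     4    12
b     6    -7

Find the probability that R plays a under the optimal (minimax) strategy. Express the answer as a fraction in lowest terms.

13/21

Row minima are 4 and -7, so R's maximin is 4; column maxima are 6 and 12, so C's minimax is 6. These differ, so the equilibrium is in mixed strategies.
Let R play a with probability p. C is indifferent when 4p + 6(1−p) = 12p − 7(1−p), giving p = 13/21.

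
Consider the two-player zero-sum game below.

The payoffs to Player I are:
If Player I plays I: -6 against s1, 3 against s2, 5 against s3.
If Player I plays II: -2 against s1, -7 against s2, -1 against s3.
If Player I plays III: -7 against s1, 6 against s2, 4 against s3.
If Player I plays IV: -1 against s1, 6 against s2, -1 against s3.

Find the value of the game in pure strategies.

-1

Row minima: -6, -7, -7, -1 → Player I's maximin is -1.
Column maxima: -1, 6, 5 → Player II's minimax is -1.
They coincide at (IV, s1), so the value is -1.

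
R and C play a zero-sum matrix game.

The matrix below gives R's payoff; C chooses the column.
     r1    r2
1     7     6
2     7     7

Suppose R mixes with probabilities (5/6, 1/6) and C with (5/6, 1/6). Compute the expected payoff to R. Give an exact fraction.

247/36

Against (5/6, 1/6), each row's expected payoff is 1: 41/6; 2: 7.
Taking the (5/6, 1/6)-weighted average: (5/6)·(41/6) + (1/6)·(7) = 247/36.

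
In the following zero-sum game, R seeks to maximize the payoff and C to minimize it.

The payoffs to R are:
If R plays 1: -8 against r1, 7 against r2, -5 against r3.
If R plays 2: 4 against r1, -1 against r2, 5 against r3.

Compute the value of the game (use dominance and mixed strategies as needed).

1

Column r3 is strictly dominated by r1 for C (it gives R more in every row).
The remaining 2×2 game on (1, 2) × (r1, r2) has no saddle point. Let R play 1 with probability p; indifference gives −8p + 4(1−p) = 7p − (1−p), so p = 1/4.
Similarly C's optimal q on r1 is 2/5, and the value is -8·(2/5) + (7)·(3/5) = 1.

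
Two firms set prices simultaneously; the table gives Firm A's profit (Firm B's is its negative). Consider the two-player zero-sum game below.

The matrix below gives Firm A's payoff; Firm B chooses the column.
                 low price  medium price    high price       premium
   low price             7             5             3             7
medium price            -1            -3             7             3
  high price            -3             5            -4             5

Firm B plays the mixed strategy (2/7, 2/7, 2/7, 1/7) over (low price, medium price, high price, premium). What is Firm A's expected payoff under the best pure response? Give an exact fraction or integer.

low price: (7)·(2/7) + (5)·(2/7) + (3)·(2/7) + (7)·(1/7) = 37/7.
medium price: (-1)·(2/7) + (-3)·(2/7) + (7)·(2/7) + (3)·(1/7) = 9/7.
high price: (-3)·(2/7) + (5)·(2/7) + (-4)·(2/7) + (5)·(1/7) = 1/7.
The best pure response is low price with expected payoff 37/7.

37/7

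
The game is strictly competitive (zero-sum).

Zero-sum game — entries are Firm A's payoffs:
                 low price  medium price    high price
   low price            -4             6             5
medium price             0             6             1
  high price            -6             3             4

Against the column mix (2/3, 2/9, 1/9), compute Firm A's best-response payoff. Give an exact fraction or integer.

low price: (-4)·(2/3) + (6)·(2/9) + (5)·(1/9) = -7/9.
medium price: (0)·(2/3) + (6)·(2/9) + (1)·(1/9) = 13/9.
high price: (-6)·(2/3) + (3)·(2/9) + (4)·(1/9) = -26/9.
The best pure response is medium price with expected payoff 13/9.

13/9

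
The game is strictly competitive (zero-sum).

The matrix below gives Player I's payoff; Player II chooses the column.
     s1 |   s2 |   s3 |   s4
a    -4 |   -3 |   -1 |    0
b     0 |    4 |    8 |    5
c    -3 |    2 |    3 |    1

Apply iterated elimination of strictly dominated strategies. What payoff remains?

0

Column s2 is strictly dominated by s1 for Player II (-4<-3, 0<4, -3<2); eliminate s2.
Row c is strictly dominated by row b (0>-3, 8>3, 5>1); eliminate c.
Row a is strictly dominated by row b (0>-4, 8>-1, 5>0); eliminate a.
Column s3 is strictly dominated by s1 for Player II (0<8); eliminate s3.
Column s4 is strictly dominated by s1 for Player II (0<5); eliminate s4.
Only (b, s1) remains, with payoff 0.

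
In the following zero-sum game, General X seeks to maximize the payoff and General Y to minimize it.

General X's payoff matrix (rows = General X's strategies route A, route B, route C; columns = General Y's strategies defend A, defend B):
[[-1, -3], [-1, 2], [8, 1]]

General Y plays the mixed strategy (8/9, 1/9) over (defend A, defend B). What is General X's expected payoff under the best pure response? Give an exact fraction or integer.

route A: (-1)·(8/9) + (-3)·(1/9) = -11/9.
route B: (-1)·(8/9) + (2)·(1/9) = -2/3.
route C: (8)·(8/9) + (1)·(1/9) = 65/9.
The best pure response is route C with expected payoff 65/9.

65/9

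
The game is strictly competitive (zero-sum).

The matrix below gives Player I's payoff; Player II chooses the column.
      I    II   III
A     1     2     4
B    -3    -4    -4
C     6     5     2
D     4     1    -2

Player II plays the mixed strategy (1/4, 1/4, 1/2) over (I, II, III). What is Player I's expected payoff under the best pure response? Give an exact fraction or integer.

15/4

A: (1)·(1/4) + (2)·(1/4) + (4)·(1/2) = 11/4.
B: (-3)·(1/4) + (-4)·(1/4) + (-4)·(1/2) = -15/4.
C: (6)·(1/4) + (5)·(1/4) + (2)·(1/2) = 15/4.
D: (4)·(1/4) + (1)·(1/4) + (-2)·(1/2) = 1/4.
The best pure response is C with expected payoff 15/4.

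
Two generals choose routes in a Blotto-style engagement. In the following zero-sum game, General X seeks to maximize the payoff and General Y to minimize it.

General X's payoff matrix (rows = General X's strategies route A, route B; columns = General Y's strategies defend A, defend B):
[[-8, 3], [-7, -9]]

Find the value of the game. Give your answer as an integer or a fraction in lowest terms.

-93/13

Row minima are -8 and -9, so General X's maximin is -8; column maxima are -7 and 3, so General Y's minimax is -7. These differ, so the equilibrium is in mixed strategies.
Let General X play route A with probability p. General Y is indifferent when −8p − 7(1−p) = 3p − 9(1−p), giving p = 2/13.
Let General Y play defend A with probability q. General X is indifferent when −8q + 3(1−q) = −7q − 9(1−q), giving q = 12/13.
The value is -8·(12/13) + (3)·(1/13) = -93/13.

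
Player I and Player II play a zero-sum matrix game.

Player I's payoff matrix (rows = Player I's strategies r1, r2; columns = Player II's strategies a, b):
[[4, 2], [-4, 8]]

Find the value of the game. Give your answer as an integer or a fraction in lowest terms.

Row minima are 2 and -4, so Player I's maximin is 2; column maxima are 4 and 8, so Player II's minimax is 4. These differ, so the equilibrium is in mixed strategies.
Let Player I play r1 with probability p. Player II is indifferent when 4p − 4(1−p) = 2p + 8(1−p), giving p = 6/7.
Let Player II play a with probability q. Player I is indifferent when 4q + 2(1−q) = −4q + 8(1−q), giving q = 3/7.
The value is 4·(3/7) + (2)·(4/7) = 20/7.

20/7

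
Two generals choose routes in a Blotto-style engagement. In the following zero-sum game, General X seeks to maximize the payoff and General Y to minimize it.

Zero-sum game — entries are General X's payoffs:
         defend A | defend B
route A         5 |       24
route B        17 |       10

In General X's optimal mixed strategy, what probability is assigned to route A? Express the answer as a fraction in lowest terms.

Row minima are 5 and 10, so General X's maximin is 10; column maxima are 17 and 24, so General Y's minimax is 17. These differ, so the equilibrium is in mixed strategies.
Let General X play route A with probability p. General Y is indifferent when 5p + 17(1−p) = 24p + 10(1−p), giving p = 7/26.

7/26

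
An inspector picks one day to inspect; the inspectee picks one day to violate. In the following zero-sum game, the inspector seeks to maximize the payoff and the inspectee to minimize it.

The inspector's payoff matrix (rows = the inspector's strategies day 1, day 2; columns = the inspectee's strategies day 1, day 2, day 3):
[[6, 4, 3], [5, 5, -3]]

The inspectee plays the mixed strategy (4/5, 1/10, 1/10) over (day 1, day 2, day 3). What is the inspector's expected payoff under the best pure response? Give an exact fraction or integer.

11/2

day 1: (6)·(4/5) + (4)·(1/10) + (3)·(1/10) = 11/2.
day 2: (5)·(4/5) + (5)·(1/10) + (-3)·(1/10) = 21/5.
The best pure response is day 1 with expected payoff 11/2.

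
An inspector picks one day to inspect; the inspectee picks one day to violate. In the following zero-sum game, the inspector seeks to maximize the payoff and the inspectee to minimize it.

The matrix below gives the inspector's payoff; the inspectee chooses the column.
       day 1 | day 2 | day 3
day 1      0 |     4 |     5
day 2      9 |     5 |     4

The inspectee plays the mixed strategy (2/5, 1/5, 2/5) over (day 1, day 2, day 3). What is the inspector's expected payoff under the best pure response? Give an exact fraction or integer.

day 1: (0)·(2/5) + (4)·(1/5) + (5)·(2/5) = 14/5.
day 2: (9)·(2/5) + (5)·(1/5) + (4)·(2/5) = 31/5.
The best pure response is day 2 with expected payoff 31/5.

31/5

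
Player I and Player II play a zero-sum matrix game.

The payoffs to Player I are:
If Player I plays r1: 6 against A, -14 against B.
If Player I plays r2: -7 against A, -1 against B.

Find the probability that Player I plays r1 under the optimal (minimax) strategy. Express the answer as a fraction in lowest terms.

3/13

Row minima are -14 and -7, so Player I's maximin is -7; column maxima are 6 and -1, so Player II's minimax is -1. These differ, so the equilibrium is in mixed strategies.
Let Player I play r1 with probability p. Player II is indifferent when 6p − 7(1−p) = −14p − (1−p), giving p = 3/13.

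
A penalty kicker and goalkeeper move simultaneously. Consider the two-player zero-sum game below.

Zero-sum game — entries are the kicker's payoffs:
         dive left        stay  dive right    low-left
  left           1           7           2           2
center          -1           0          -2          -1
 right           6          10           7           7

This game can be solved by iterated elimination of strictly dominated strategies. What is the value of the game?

6

Row left is strictly dominated by row right (6>1, 10>7, 7>2, 7>2); eliminate left.
Row center is strictly dominated by row right (6>-1, 10>0, 7>-2, 7>-1); eliminate center.
Column stay is strictly dominated by dive left for the goalkeeper (6<10); eliminate stay.
Column dive right is strictly dominated by dive left for the goalkeeper (6<7); eliminate dive right.
Column low-left is strictly dominated by dive left for the goalkeeper (6<7); eliminate low-left.
Only (right, dive left) remains, with payoff 6.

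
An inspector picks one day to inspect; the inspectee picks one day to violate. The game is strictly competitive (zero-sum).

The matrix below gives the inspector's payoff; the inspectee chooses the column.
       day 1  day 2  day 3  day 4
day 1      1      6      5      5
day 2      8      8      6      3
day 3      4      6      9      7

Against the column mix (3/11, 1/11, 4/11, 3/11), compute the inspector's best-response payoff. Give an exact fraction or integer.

day 1: (1)·(3/11) + (6)·(1/11) + (5)·(4/11) + (5)·(3/11) = 4.
day 2: (8)·(3/11) + (8)·(1/11) + (6)·(4/11) + (3)·(3/11) = 65/11.
day 3: (4)·(3/11) + (6)·(1/11) + (9)·(4/11) + (7)·(3/11) = 75/11.
The best pure response is day 3 with expected payoff 75/11.

75/11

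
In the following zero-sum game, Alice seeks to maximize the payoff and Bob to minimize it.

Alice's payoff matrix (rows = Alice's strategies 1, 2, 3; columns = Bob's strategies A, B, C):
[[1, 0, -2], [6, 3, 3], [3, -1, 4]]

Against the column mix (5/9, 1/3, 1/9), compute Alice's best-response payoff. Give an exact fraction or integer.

14/3

1: (1)·(5/9) + (0)·(1/3) + (-2)·(1/9) = 1/3.
2: (6)·(5/9) + (3)·(1/3) + (3)·(1/9) = 14/3.
3: (3)·(5/9) + (-1)·(1/3) + (4)·(1/9) = 16/9.
The best pure response is 2 with expected payoff 14/3.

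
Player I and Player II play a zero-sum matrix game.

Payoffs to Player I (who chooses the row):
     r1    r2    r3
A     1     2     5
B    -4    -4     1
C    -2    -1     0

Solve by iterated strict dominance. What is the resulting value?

1

Row C is strictly dominated by row A (1>-2, 2>-1, 5>0); eliminate C.
Column r3 is strictly dominated by r1 for Player II (1<5, -4<1); eliminate r3.
Row B is strictly dominated by row A (1>-4, 2>-4); eliminate B.
Column r2 is strictly dominated by r1 for Player II (1<2); eliminate r2.
Only (A, r1) remains, with payoff 1.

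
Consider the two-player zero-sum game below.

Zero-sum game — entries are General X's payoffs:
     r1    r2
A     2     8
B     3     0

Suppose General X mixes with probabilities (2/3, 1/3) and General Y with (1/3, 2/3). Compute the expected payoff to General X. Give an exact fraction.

Against (1/3, 2/3), each row's expected payoff is A: 6; B: 1.
Taking the (2/3, 1/3)-weighted average: (2/3)·(6) + (1/3)·(1) = 13/3.

13/3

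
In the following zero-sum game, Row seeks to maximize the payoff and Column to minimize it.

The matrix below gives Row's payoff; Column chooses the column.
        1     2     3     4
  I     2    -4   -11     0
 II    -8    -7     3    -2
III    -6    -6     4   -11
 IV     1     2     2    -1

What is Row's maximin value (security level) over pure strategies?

-1

The worst-case payoff for each row is I: -11, II: -8, III: -11, IV: -1.
The best of these is -1.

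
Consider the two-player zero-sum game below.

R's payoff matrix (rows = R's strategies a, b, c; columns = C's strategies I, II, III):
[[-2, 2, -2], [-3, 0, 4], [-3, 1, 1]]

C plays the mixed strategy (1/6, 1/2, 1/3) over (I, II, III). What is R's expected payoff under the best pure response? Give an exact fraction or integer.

5/6

a: (-2)·(1/6) + (2)·(1/2) + (-2)·(1/3) = 0.
b: (-3)·(1/6) + (0)·(1/2) + (4)·(1/3) = 5/6.
c: (-3)·(1/6) + (1)·(1/2) + (1)·(1/3) = 1/3.
The best pure response is b with expected payoff 5/6.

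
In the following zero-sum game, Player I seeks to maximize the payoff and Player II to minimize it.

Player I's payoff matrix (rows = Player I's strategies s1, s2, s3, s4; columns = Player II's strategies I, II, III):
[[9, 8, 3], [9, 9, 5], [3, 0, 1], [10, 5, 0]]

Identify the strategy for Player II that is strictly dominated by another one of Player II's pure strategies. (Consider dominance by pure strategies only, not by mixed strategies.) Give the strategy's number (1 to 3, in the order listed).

Player II prefers columns that give Player I less. Compare I with III: 3 < 9, 5 < 9, 1 < 3, 0 < 10.
So III strictly dominates I for Player II; I is strictly dominated.

1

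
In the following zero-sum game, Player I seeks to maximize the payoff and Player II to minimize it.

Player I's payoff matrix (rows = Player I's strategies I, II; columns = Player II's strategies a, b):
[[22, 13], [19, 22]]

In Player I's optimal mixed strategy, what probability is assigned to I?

1/4

Row minima are 13 and 19, so Player I's maximin is 19; column maxima are 22 and 22, so Player II's minimax is 22. These differ, so the equilibrium is in mixed strategies.
Let Player I play I with probability p. Player II is indifferent when 22p + 19(1−p) = 13p + 22(1−p), giving p = 1/4.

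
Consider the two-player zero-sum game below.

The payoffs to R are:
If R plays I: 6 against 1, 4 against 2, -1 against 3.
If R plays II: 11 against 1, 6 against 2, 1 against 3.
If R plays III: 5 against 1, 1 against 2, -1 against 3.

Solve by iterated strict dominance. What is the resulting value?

1

Column 1 is strictly dominated by 2 for C (4<6, 6<11, 1<5); eliminate 1.
Column 2 is strictly dominated by 3 for C (-1<4, 1<6, -1<1); eliminate 2.
Row III is strictly dominated by row II (1>-1); eliminate III.
Row I is strictly dominated by row II (1>-1); eliminate I.
Only (II, 3) remains, with payoff 1.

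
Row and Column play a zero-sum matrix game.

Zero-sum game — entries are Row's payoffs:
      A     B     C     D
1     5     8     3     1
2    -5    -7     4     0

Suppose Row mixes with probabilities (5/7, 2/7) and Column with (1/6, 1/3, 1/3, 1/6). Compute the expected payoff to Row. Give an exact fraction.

59/21

Against (1/6, 1/3, 1/3, 1/6), each row's expected payoff is 1: 14/3; 2: -11/6.
Taking the (5/7, 2/7)-weighted average: (5/7)·(14/3) + (2/7)·(-11/6) = 59/21.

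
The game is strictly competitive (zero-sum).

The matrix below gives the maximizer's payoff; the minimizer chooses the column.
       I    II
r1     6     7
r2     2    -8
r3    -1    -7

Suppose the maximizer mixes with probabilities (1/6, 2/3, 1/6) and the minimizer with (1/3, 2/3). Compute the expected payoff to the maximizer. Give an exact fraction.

Against (1/3, 2/3), each row's expected payoff is r1: 20/3; r2: -14/3; r3: -5.
Taking the (1/6, 2/3, 1/6)-weighted average: (1/6)·(20/3) + (2/3)·(-14/3) + (1/6)·(-5) = -17/6.

-17/6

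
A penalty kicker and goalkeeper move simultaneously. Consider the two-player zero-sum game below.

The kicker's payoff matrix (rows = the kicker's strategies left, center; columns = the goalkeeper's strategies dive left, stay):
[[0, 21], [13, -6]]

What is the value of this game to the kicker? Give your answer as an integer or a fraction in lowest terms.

Row minima are 0 and -6, so the kicker's maximin is 0; column maxima are 13 and 21, so the goalkeeper's minimax is 13. These differ, so the equilibrium is in mixed strategies.
Let the kicker play left with probability p. The goalkeeper is indifferent when 13(1−p) = 21p − 6(1−p), giving p = 19/40.
Let the goalkeeper play dive left with probability q. The kicker is indifferent when 21(1−q) = 13q − 6(1−q), giving q = 27/40.
The value is 0·(27/40) + (21)·(13/40) = 273/40.

273/40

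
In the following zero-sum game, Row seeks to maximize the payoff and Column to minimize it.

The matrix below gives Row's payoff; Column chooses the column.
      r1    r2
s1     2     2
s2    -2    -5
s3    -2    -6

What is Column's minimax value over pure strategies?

2

The worst case (largest entry) in each column is r1: 2, r2: 2.
The best (smallest) of these is 2.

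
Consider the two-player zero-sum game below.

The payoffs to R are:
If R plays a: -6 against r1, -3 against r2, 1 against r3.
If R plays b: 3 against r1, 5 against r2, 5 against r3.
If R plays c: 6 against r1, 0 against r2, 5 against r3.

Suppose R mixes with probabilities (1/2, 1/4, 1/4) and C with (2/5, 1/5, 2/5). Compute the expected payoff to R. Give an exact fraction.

17/20

Against (2/5, 1/5, 2/5), each row's expected payoff is a: -13/5; b: 21/5; c: 22/5.
Taking the (1/2, 1/4, 1/4)-weighted average: (1/2)·(-13/5) + (1/4)·(21/5) + (1/4)·(22/5) = 17/20.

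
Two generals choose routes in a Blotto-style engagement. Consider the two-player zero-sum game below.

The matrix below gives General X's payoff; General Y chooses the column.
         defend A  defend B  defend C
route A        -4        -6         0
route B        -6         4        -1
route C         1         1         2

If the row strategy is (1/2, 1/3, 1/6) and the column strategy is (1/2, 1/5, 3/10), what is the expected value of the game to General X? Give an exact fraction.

Against (1/2, 1/5, 3/10), each row's expected payoff is route A: -16/5; route B: -5/2; route C: 13/10.
Taking the (1/2, 1/3, 1/6)-weighted average: (1/2)·(-16/5) + (1/3)·(-5/2) + (1/6)·(13/10) = -133/60.

-133/60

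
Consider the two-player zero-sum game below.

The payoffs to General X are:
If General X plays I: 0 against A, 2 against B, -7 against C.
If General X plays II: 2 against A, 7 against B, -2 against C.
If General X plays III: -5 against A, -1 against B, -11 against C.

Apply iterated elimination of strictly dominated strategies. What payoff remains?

Column A is strictly dominated by C for General Y (-7<0, -2<2, -11<-5); eliminate A.
Column B is strictly dominated by C for General Y (-7<2, -2<7, -11<-1); eliminate B.
Row I is strictly dominated by row II (-2>-7); eliminate I.
Row III is strictly dominated by row II (-2>-11); eliminate III.
Only (II, C) remains, with payoff -2.

-2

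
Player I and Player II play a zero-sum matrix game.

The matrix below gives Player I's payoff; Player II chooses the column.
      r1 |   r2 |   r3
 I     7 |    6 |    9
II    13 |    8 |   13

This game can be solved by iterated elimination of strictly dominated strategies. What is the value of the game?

8

Column r1 is strictly dominated by r2 for Player II (6<7, 8<13); eliminate r1.
Row I is strictly dominated by row II (8>6, 13>9); eliminate I.
Column r3 is strictly dominated by r2 for Player II (8<13); eliminate r3.
Only (II, r2) remains, with payoff 8.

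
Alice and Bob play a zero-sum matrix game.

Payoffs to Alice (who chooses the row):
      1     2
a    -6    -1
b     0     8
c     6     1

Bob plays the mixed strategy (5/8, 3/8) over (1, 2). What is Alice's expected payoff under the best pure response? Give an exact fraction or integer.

a: (-6)·(5/8) + (-1)·(3/8) = -33/8.
b: (0)·(5/8) + (8)·(3/8) = 3.
c: (6)·(5/8) + (1)·(3/8) = 33/8.
The best pure response is c with expected payoff 33/8.

33/8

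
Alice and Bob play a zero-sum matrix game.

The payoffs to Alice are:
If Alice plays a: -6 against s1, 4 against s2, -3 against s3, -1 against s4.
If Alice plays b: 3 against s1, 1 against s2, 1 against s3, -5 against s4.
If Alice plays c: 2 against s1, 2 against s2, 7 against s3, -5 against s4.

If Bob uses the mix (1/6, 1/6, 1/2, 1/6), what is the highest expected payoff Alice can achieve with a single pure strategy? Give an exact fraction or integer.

10/3

a: (-6)·(1/6) + (4)·(1/6) + (-3)·(1/2) + (-1)·(1/6) = -2.
b: (3)·(1/6) + (1)·(1/6) + (1)·(1/2) + (-5)·(1/6) = 1/3.
c: (2)·(1/6) + (2)·(1/6) + (7)·(1/2) + (-5)·(1/6) = 10/3.
The best pure response is c with expected payoff 10/3.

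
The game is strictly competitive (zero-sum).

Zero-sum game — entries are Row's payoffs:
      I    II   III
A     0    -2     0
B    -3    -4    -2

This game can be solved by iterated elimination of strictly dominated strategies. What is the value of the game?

-2

Column I is strictly dominated by II for Column (-2<0, -4<-3); eliminate I.
Row B is strictly dominated by row A (-2>-4, 0>-2); eliminate B.
Column III is strictly dominated by II for Column (-2<0); eliminate III.
Only (A, II) remains, with payoff -2.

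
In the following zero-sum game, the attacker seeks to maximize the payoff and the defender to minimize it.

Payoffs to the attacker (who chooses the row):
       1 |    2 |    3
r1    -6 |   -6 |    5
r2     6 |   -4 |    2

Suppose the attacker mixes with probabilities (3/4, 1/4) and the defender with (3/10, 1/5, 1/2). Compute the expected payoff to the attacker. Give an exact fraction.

Against (3/10, 1/5, 1/2), each row's expected payoff is r1: -1/2; r2: 2.
Taking the (3/4, 1/4)-weighted average: (3/4)·(-1/2) + (1/4)·(2) = 1/8.

1/8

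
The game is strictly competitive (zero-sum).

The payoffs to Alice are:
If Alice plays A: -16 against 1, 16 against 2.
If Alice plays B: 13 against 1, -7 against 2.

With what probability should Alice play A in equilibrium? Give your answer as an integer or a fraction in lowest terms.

5/13

Row minima are -16 and -7, so Alice's maximin is -7; column maxima are 13 and 16, so Bob's minimax is 13. These differ, so the equilibrium is in mixed strategies.
Let Alice play A with probability p. Bob is indifferent when −16p + 13(1−p) = 16p − 7(1−p), giving p = 5/13.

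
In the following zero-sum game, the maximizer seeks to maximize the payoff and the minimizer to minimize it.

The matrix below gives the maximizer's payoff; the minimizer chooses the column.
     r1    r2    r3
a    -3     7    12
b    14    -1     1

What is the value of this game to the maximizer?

Column r3 is strictly dominated by r2 for the minimizer (it gives the maximizer more in every row).
The remaining 2×2 game on (a, b) × (r1, r2) has no saddle point. Let the maximizer play a with probability p; indifference gives −3p + 14(1−p) = 7p − (1−p), so p = 3/5.
Similarly the minimizer's optimal q on r1 is 8/25, and the value is -3·(8/25) + (7)·(17/25) = 19/5.

19/5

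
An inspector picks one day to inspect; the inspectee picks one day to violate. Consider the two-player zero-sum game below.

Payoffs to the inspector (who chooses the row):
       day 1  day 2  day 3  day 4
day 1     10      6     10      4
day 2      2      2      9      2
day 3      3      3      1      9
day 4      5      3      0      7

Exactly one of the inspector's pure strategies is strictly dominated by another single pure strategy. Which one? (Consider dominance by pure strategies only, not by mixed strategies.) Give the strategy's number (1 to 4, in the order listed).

2

Compare day 2 with day 1: 10 > 2, 6 > 2, 10 > 9, 4 > 2.
So day 1 strictly dominates day 2 for the inspector; day 2 is strictly dominated.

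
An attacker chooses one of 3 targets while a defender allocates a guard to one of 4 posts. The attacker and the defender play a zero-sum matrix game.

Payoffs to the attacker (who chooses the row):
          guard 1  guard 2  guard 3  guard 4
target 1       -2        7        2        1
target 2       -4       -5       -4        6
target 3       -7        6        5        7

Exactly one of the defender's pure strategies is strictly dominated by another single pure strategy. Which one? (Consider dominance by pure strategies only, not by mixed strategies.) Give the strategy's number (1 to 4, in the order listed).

4

The defender prefers columns that give the attacker less. Compare guard 4 with guard 1: -2 < 1, -4 < 6, -7 < 7.
So guard 1 strictly dominates guard 4 for the defender; guard 4 is strictly dominated.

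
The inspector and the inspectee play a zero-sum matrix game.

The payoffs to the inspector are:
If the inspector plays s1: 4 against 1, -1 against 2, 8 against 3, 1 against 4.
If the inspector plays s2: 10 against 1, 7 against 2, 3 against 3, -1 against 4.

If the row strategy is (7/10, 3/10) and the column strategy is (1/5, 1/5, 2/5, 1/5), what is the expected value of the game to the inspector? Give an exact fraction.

103/25

Against (1/5, 1/5, 2/5, 1/5), each row's expected payoff is s1: 4; s2: 22/5.
Taking the (7/10, 3/10)-weighted average: (7/10)·(4) + (3/10)·(22/5) = 103/25.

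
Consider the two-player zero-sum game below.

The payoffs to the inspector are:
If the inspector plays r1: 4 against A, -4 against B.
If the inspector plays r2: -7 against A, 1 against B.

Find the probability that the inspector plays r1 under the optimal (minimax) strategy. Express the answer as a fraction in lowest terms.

Row minima are -4 and -7, so the inspector's maximin is -4; column maxima are 4 and 1, so the inspectee's minimax is 1. These differ, so the equilibrium is in mixed strategies.
Let the inspector play r1 with probability p. The inspectee is indifferent when 4p − 7(1−p) = −4p + (1−p), giving p = 1/2.

1/2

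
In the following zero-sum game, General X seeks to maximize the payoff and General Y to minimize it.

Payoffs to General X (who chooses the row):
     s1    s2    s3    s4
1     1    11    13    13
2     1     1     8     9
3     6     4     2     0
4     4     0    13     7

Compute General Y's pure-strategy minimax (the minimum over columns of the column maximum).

6

The worst case (largest entry) in each column is s1: 6, s2: 11, s3: 13, s4: 13.
The best (smallest) of these is 6.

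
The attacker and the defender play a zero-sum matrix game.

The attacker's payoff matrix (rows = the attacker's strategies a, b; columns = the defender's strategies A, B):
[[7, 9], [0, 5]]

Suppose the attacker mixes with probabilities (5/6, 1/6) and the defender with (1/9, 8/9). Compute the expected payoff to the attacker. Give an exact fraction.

Against (1/9, 8/9), each row's expected payoff is a: 79/9; b: 40/9.
Taking the (5/6, 1/6)-weighted average: (5/6)·(79/9) + (1/6)·(40/9) = 145/18.

145/18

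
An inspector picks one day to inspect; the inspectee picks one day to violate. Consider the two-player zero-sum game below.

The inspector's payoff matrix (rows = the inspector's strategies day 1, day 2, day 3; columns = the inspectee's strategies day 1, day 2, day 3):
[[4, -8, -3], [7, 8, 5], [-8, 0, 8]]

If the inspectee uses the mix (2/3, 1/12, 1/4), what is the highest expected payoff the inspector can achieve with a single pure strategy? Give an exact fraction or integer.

day 1: (4)·(2/3) + (-8)·(1/12) + (-3)·(1/4) = 5/4.
day 2: (7)·(2/3) + (8)·(1/12) + (5)·(1/4) = 79/12.
day 3: (-8)·(2/3) + (0)·(1/12) + (8)·(1/4) = -10/3.
The best pure response is day 2 with expected payoff 79/12.

79/12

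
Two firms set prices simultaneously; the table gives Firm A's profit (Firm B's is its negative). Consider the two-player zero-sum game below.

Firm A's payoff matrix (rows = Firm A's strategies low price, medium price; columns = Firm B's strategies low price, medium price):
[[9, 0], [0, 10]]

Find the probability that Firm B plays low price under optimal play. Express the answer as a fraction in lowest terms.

Row minima are 0 and 0, so Firm A's maximin is 0; column maxima are 9 and 10, so Firm B's minimax is 9. These differ, so the equilibrium is in mixed strategies.
Let Firm B play low price with probability q. Firm A is indifferent when 9q = 10(1−q), giving q = 10/19.

10/19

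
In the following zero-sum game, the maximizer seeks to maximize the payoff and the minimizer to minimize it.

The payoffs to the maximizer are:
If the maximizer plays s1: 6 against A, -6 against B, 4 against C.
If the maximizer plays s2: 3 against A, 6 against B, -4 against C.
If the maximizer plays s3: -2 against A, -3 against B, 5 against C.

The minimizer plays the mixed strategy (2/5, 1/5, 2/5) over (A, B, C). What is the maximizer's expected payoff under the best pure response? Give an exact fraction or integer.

s1: (6)·(2/5) + (-6)·(1/5) + (4)·(2/5) = 14/5.
s2: (3)·(2/5) + (6)·(1/5) + (-4)·(2/5) = 4/5.
s3: (-2)·(2/5) + (-3)·(1/5) + (5)·(2/5) = 3/5.
The best pure response is s1 with expected payoff 14/5.

14/5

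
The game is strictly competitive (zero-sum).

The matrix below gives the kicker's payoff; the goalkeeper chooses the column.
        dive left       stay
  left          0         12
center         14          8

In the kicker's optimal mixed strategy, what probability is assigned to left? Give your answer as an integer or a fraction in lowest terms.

1/3

Row minima are 0 and 8, so the kicker's maximin is 8; column maxima are 14 and 12, so the goalkeeper's minimax is 12. These differ, so the equilibrium is in mixed strategies.
Let the kicker play left with probability p. The goalkeeper is indifferent when 14(1−p) = 12p + 8(1−p), giving p = 1/3.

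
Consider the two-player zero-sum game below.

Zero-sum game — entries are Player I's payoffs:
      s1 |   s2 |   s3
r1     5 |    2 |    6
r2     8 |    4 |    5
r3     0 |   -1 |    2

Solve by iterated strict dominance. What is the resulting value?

Column s3 is strictly dominated by s2 for Player II (2<6, 4<5, -1<2); eliminate s3.
Row r1 is strictly dominated by row r2 (8>5, 4>2); eliminate r1.
Column s1 is strictly dominated by s2 for Player II (4<8, -1<0); eliminate s1.
Row r3 is strictly dominated by row r2 (4>-1); eliminate r3.
Only (r2, s2) remains, with payoff 4.

4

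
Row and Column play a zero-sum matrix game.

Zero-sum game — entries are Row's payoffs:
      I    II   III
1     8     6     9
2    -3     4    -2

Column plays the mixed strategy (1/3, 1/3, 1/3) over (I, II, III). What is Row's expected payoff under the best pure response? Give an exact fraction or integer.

23/3

1: (8)·(1/3) + (6)·(1/3) + (9)·(1/3) = 23/3.
2: (-3)·(1/3) + (4)·(1/3) + (-2)·(1/3) = -1/3.
The best pure response is 1 with expected payoff 23/3.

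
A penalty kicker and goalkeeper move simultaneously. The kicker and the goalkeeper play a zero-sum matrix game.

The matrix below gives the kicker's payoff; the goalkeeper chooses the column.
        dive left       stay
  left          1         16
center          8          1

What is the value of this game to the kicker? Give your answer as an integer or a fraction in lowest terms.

Row minima are 1 and 1, so the kicker's maximin is 1; column maxima are 8 and 16, so the goalkeeper's minimax is 8. These differ, so the equilibrium is in mixed strategies.
Let the kicker play left with probability p. The goalkeeper is indifferent when p + 8(1−p) = 16p + (1−p), giving p = 7/22.
Let the goalkeeper play dive left with probability q. The kicker is indifferent when q + 16(1−q) = 8q + (1−q), giving q = 15/22.
The value is 1·(15/22) + (16)·(7/22) = 127/22.

127/22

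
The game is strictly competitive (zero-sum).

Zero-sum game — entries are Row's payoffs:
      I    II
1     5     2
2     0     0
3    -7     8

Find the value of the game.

Row 2 is strictly dominated by row 1, so Row never plays it.
The remaining 2×2 game on (1, 3) × (I, II) has no saddle point. Let Row play 1 with probability p; indifference gives 5p − 7(1−p) = 2p + 8(1−p), so p = 5/6.
Similarly Column's optimal q on I is 1/3, and the value is 5·(1/3) + (2)·(2/3) = 3.

3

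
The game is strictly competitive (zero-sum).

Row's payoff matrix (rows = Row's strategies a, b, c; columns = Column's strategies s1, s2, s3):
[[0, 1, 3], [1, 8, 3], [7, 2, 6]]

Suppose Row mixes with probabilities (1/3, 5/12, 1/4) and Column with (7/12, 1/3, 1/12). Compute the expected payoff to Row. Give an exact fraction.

427/144

Against (7/12, 1/3, 1/12), each row's expected payoff is a: 7/12; b: 7/2; c: 21/4.
Taking the (1/3, 5/12, 1/4)-weighted average: (1/3)·(7/12) + (5/12)·(7/2) + (1/4)·(21/4) = 427/144.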